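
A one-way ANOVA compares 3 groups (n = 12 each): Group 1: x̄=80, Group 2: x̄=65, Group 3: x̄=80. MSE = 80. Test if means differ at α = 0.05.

Grand mean = 75.0. SS_between = 1800.0, MS_between = 900.0. F = 11.25, F_crit ≈ 3.285. Reject H₀.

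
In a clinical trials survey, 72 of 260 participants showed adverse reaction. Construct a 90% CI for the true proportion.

p̂ = 0.277. CI = p̂ ± z*√(p̂(1-p̂)/n) = (0.231, 0.323)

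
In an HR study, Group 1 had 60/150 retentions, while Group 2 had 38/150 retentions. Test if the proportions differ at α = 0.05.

p̂₁ = 0.4, p̂₂ = 0.253, pooled p̂ = 0.327. z = 2.708. Critical: ±1.96. Reject H₀.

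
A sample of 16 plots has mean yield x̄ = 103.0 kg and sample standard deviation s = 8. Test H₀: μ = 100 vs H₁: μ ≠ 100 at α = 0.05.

t = (x̄ - μ₀)/(s/√n) = (103.0 - 100)/(8/√16) = 1.5. df = 15, critical t = ±2.131. Fail to reject H₀.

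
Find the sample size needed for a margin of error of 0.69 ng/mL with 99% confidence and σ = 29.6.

n = (z*σ/E)² = (2.576×29.6/0.69)² = 12211.7 → n = 12212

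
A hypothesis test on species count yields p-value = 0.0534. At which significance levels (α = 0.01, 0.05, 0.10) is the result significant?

p = 0.0534. Significant at: α = 0.1.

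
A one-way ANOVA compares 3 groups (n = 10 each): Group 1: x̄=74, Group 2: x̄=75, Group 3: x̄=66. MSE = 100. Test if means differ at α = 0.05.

Grand mean = 71.67. SS_between = 486.67, MS_between = 243.33. F = 2.433, F_crit ≈ 3.354. Fail to reject H₀.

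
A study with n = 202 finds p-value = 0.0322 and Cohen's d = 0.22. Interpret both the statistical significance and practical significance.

Statistically significant (p = 0.0322 < 0.05). Cohen's d = 0.22 indicates a small effect size. Both statistical and practical significance should be considered.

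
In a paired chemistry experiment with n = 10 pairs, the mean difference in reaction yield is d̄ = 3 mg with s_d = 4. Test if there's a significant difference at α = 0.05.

t = d̄/(s_d/√n) = 3/(4/√10) = 2.372. df = 9, critical t = ±2.262. Reject H₀.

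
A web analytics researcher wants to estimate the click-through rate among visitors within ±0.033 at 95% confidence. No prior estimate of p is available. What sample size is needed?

Conservative approach: use p = 0.5 (maximizes p(1-p) = 0.25). n = z²(0.25)/E² = 1.96²×0.25/0.033² = 881.9 → n = 882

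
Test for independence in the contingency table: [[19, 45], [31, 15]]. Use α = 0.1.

χ² = 15.345. df = 1, critical = 2.706. Reject H₀. Variables are dependent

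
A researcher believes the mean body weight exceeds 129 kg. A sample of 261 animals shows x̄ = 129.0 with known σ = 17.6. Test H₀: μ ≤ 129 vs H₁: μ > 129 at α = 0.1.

z = 0.0. Critical value: 1.28. Fail to reject H₀.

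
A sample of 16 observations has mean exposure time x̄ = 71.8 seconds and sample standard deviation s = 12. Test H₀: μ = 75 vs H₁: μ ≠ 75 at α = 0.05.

t = (x̄ - μ₀)/(s/√n) = (71.8 - 75)/(12/√16) = -1.067. df = 15, critical t = ±2.131. Fail to reject H₀.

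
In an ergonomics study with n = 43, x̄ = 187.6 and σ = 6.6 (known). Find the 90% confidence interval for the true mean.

CI = x̄ ± z*(σ/√n) = 187.6 ± 1.645(6.6/√43) = 187.6 ± 1.66 = (185.94, 189.26)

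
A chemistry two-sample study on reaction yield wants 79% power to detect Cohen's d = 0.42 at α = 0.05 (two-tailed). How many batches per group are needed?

z_{α/2} = 1.96, z_β = Φ⁻¹(0.79) = 0.806. For small effect (d = 0.42): n per group = 2(z_{α/2} + z_β)²/d² = 2(1.96 + 0.806)²/0.42² = 86.7 → 87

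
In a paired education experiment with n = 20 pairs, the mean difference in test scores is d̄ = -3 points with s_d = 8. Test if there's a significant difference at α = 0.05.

t = d̄/(s_d/√n) = -3/(8/√20) = -1.677. df = 19, critical t = ±2.093. Fail to reject H₀.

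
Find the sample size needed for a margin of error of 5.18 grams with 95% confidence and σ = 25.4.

n = (z*σ/E)² = (1.96×25.4/5.18)² = 92.4 → n = 93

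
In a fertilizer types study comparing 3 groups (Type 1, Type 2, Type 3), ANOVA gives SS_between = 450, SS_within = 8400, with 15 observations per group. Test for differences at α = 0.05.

df_between = 2, df_within = 42. F = MS_between/MS_within = 225.0/200.0 = 1.125. F_crit ≈ 3.22. Fail to reject H₀.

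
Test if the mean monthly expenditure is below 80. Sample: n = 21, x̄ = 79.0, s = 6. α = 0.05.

t = (79.0 - 80)/(6/√21) = -0.764, df = 20. Critical t = -1.725. Fail to reject H₀.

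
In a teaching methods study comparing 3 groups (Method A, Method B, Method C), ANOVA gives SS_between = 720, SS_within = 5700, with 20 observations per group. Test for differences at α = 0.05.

df_between = 2, df_within = 57. F = MS_between/MS_within = 360.0/100.0 = 3.6. F_crit ≈ 3.159. Reject H₀. At least one mean differs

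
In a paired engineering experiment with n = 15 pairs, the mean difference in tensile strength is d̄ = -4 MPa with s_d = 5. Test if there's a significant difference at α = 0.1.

t = d̄/(s_d/√n) = -4/(5/√15) = -3.098. df = 14, critical t = ±1.761. Reject H₀.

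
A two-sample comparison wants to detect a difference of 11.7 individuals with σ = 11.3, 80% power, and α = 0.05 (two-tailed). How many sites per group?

n per group = 2(z_α/2 + z_β)²σ²/d² = 2×(1.96 + 0.84)²×11.3²/11.7² = 14.6 → n = 15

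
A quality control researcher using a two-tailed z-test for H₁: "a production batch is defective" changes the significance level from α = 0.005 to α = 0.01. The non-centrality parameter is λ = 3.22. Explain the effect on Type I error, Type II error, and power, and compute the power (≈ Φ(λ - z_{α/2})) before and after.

Increasing α from 0.005 to 0.01:
• Type I error rate increases (α is the Type I rate by definition).
• Critical value moves from z_{α/2} = 2.807 to 2.576, so power = Φ(λ - z_{α/2}) goes from Φ(3.22 - 2.807) = 0.66 to Φ(3.22 - 2.576) = 0.74.
• Type II error rate β = 1 - power therefore decreases (0.34 → 0.26).
Appropriate when false negatives are costly — here, shipping a defective batch — faulty products reach customers.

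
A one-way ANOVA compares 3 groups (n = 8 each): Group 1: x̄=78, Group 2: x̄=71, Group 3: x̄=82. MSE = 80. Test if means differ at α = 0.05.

Grand mean = 77.0. SS_between = 496.0, MS_between = 248.0. F = 3.1, F_crit ≈ 3.467. Fail to reject H₀.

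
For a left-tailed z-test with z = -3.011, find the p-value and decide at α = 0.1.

p = P(Z < -3.011) = Φ(-3.011) ≈ 0.0013. Since p < 0.1, reject H₀ (significant) at α = 0.1.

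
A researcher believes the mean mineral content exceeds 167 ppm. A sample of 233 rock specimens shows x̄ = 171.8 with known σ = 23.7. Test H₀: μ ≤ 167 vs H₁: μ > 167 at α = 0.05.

z = 3.092. Critical value: 1.645. Reject H₀.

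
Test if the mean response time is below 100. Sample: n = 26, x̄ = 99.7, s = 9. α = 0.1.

t = (99.7 - 100)/(9/√26) = -0.17, df = 25. Critical t = -1.316. Fail to reject H₀.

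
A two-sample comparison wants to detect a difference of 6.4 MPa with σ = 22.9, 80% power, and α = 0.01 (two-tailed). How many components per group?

n per group = 2(z_α/2 + z_β)²σ²/d² = 2×(2.576 + 0.84)²×22.9²/6.4² = 298.8 → n = 299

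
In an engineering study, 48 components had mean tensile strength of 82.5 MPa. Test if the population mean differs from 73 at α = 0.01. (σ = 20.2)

z = (x̄ - μ₀)/(σ/√n) = (82.5 - 73)/(20.2/√48) = 3.258. Critical value: ±2.576. Since |3.258| > 2.576, Reject H₀.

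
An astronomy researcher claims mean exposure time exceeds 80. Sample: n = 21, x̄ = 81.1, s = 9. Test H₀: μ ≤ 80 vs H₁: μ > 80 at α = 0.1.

t = (81.1 - 80)/(9/√21) = 0.56, df = 20. Critical t = 1.325. Fail to reject H₀.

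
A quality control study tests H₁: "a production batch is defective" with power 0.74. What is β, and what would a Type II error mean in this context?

β = 1 - power = 1 - 0.74 = 0.26. A Type II error is failing to reject H₀ when H₀ is false (false negative) — here, failing to conclude that a production batch is defective when in fact it is true. Consequence: shipping a defective batch — faulty products reach customers.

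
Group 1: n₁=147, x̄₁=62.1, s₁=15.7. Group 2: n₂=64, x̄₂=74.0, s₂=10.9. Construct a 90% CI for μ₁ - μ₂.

Difference = -11.9. SE = √(15.7²/147 + 10.9²/64) = 1.88. CI = (-14.99, -8.81)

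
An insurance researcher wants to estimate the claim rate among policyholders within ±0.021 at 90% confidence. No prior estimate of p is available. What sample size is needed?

Conservative approach: use p = 0.5 (maximizes p(1-p) = 0.25). n = z²(0.25)/E² = 1.645²×0.25/0.021² = 1534.03 → n = 1535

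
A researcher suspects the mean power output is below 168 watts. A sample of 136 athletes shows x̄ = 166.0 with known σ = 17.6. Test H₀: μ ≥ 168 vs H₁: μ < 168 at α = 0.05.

z = -1.325. Critical value: -1.645. Fail to reject H₀.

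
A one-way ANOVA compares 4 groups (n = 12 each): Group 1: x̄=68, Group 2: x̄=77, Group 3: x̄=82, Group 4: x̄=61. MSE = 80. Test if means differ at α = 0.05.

Grand mean = 72.0. SS_between = 3144.0, MS_between = 1048.0. F = 13.1, F_crit ≈ 2.816. Reject H₀.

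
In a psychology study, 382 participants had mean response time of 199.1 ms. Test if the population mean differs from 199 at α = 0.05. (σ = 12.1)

z = (x̄ - μ₀)/(σ/√n) = (199.1 - 199)/(12.1/√382) = 0.162. Critical value: ±1.96. Since |0.162| ≤ 1.96, Fail to reject H₀.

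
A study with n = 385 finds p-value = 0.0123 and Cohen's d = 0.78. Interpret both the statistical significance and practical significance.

Statistically significant (p = 0.0123 < 0.05). Cohen's d = 0.78 indicates a medium effect size. Both statistical and practical significance should be considered.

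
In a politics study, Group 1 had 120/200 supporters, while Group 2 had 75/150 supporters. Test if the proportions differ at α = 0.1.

p̂₁ = 0.6, p̂₂ = 0.5, pooled p̂ = 0.557. z = 1.864. Critical: ±1.645. Reject H₀.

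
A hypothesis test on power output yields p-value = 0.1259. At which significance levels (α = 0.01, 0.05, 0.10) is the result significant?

p = 0.1259. Not significant at any of the given levels.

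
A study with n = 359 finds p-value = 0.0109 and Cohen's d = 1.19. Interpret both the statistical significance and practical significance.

Statistically significant (p = 0.0109 < 0.05). Cohen's d = 1.19 indicates a large effect size. Both statistical and practical significance should be considered.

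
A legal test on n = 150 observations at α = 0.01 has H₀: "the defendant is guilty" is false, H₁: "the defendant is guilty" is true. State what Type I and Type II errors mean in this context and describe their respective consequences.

Type I (false positive): concluding that the defendant is guilty when it is not — convicting an innocent person. Type II (false negative): failing to conclude that the defendant is guilty when it is — acquitting a guilty person. Which is costlier depends on domain priorities and is a judgement call rather than a statistical fact.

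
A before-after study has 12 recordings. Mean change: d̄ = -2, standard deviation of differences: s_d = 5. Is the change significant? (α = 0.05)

t = d̄/(s_d/√n) = -2/(5/√12) = -1.386. df = 11, critical t = ±2.201. Fail to reject H₀.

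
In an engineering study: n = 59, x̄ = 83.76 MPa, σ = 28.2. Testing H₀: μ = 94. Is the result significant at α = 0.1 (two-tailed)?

z = (83.76 - 94)/(28.2/√59) = -2.789. Since |z| > 1.645, significant at α = 0.1.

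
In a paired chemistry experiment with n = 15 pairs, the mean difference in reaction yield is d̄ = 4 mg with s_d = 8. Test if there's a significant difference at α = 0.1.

t = d̄/(s_d/√n) = 4/(8/√15) = 1.936. df = 14, critical t = ±1.761. Reject H₀.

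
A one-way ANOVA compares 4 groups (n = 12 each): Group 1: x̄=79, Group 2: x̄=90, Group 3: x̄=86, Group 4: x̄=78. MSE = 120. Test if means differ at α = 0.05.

Grand mean = 83.25. SS_between = 1185.0, MS_between = 395.0. F = 3.292, F_crit ≈ 2.816. Reject H₀.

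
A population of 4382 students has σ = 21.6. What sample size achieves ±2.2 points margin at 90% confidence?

Without FPC: n₀ = (1.645×21.6/2.2)² = 260.852. With FPC: n = n₀N/(n₀+N-1) = 246.2 → n = 247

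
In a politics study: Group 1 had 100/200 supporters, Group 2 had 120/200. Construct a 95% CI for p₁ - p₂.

p̂₁ = 0.5, p̂₂ = 0.6. Difference = -0.1. CI = (-0.197, -0.003)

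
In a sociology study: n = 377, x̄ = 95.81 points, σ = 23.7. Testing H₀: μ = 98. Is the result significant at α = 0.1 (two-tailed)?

z = (95.81 - 98)/(23.7/√377) = -1.794. Since |z| > 1.645, significant at α = 0.1.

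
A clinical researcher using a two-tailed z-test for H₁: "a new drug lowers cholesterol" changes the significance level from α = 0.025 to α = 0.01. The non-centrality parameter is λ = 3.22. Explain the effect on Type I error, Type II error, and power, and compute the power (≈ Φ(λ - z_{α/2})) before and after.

Decreasing α from 0.025 to 0.01:
• Type I error rate decreases (α is the Type I rate by definition).
• Critical value moves from z_{α/2} = 2.241 to 2.576, so power = Φ(λ - z_{α/2}) goes from Φ(3.22 - 2.241) = 0.836 to Φ(3.22 - 2.576) = 0.74.
• Type II error rate β = 1 - power therefore increases (0.164 → 0.26).
Appropriate when false positives are costly — here, approving an ineffective drug — patients take a useless medication and may skip effective alternatives.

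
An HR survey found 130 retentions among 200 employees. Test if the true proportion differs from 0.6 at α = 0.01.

p̂ = 0.65, p₀ = 0.6. z = (p̂ - p₀)/√(p₀(1-p₀)/n) = 1.443. Critical: ±2.576. Fail to reject H₀.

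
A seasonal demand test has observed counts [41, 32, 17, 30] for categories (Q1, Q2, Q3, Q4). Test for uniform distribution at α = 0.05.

Expected = 30 each. χ² = Σ(O-E)²/E = 9.8. df = 3, critical value = 7.815. Reject H₀.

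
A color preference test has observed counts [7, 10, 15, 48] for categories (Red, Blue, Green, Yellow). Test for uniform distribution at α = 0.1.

Expected = 20 each. χ² = Σ(O-E)²/E = 53.9. df = 3, critical value = 6.251. Reject H₀.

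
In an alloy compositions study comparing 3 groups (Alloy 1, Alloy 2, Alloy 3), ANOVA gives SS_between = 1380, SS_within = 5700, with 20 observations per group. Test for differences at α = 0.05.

df_between = 2, df_within = 57. F = MS_between/MS_within = 690.0/100.0 = 6.9. F_crit ≈ 3.159. Reject H₀. At least one mean differs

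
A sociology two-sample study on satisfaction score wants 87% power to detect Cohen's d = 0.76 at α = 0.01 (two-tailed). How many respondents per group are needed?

z_{α/2} = 2.576, z_β = Φ⁻¹(0.87) = 1.126. For medium effect (d = 0.76): n per group = 2(z_{α/2} + z_β)²/d² = 2(2.576 + 1.126)²/0.76² = 47.5 → 48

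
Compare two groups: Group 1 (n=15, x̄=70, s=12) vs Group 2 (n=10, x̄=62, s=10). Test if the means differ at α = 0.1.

Pooled sp = 11.26. t = 1.74, df = 23. Critical t = ±1.714. Reject H₀.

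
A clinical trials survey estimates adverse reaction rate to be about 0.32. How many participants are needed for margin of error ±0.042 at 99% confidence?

n = z²p(1-p)/E² = 2.576²×0.32×0.68/0.042² = 818.6 → n = 819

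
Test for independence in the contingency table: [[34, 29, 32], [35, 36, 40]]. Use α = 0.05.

χ² = 0.417. df = 2, critical = 5.991. Fail to reject H₀. No evidence of dependence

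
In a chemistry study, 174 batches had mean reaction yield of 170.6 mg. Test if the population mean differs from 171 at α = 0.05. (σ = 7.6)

z = (x̄ - μ₀)/(σ/√n) = (170.6 - 171)/(7.6/√174) = -0.694. Critical value: ±1.96. Since |-0.694| ≤ 1.96, Fail to reject H₀.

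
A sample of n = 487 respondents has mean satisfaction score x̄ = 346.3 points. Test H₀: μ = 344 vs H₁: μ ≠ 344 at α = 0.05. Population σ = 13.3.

z = (x̄ - μ₀)/(σ/√n) = (346.3 - 344)/(13.3/√487) = 3.816. Critical value: ±1.96. Since |3.816| > 1.96, Reject H₀.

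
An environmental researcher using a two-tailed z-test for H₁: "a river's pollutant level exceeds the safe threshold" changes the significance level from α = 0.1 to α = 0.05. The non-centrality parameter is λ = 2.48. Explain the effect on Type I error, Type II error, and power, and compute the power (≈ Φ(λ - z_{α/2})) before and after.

Decreasing α from 0.1 to 0.05:
• Type I error rate decreases (α is the Type I rate by definition).
• Critical value moves from z_{α/2} = 1.645 to 1.96, so power = Φ(λ - z_{α/2}) goes from Φ(2.48 - 1.645) = 0.798 to Φ(2.48 - 1.96) = 0.698.
• Type II error rate β = 1 - power therefore increases (0.202 → 0.302).
Appropriate when false positives are costly — here, shutting down a compliant factory unnecessarily.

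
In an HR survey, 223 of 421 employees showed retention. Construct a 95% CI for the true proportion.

p̂ = 0.53. CI = p̂ ± z*√(p̂(1-p̂)/n) = (0.482, 0.577)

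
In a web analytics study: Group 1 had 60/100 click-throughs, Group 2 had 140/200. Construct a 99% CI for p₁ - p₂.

p̂₁ = 0.6, p̂₂ = 0.7. Difference = -0.1. CI = (-0.251, 0.051)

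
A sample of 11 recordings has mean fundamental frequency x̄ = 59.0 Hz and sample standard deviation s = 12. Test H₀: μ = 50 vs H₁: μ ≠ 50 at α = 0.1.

t = (x̄ - μ₀)/(s/√n) = (59.0 - 50)/(12/√11) = 2.487. df = 10, critical t = ±1.812. Reject H₀.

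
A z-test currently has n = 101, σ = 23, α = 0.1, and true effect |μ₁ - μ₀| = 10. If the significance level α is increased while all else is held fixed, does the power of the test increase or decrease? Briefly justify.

Power increases: a larger α lowers the critical value, so more of the H₁ sampling distribution falls in the rejection region.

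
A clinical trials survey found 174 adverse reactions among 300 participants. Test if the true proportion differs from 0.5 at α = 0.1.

p̂ = 0.58, p₀ = 0.5. z = (p̂ - p₀)/√(p₀(1-p₀)/n) = 2.771. Critical: ±1.645. Reject H₀.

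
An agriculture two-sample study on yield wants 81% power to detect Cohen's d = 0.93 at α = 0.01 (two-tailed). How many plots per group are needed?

z_{α/2} = 2.576, z_β = Φ⁻¹(0.81) = 0.878. For large effect (d = 0.93): n per group = 2(z_{α/2} + z_β)²/d² = 2(2.576 + 0.878)²/0.93² = 27.6 → 28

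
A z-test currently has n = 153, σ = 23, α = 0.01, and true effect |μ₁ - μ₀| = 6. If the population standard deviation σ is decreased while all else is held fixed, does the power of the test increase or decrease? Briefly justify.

Power increases: a smaller σ shrinks the standard error σ/√n, moving the sampling distribution under H₁ further from the critical value.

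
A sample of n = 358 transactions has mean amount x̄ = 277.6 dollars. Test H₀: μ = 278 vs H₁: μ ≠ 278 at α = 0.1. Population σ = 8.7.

z = (x̄ - μ₀)/(σ/√n) = (277.6 - 278)/(8.7/√358) = -0.87. Critical value: ±1.645. Since |-0.87| ≤ 1.645, Fail to reject H₀.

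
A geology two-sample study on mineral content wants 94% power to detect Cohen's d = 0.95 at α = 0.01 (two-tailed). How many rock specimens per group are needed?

z_{α/2} = 2.576, z_β = Φ⁻¹(0.94) = 1.555. For large effect (d = 0.95): n per group = 2(z_{α/2} + z_β)²/d² = 2(2.576 + 1.555)²/0.95² = 37.8 → 38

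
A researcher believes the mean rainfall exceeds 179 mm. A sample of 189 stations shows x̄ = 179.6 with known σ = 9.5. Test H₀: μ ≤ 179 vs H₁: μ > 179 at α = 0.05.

z = 0.868. Critical value: 1.645. Fail to reject H₀.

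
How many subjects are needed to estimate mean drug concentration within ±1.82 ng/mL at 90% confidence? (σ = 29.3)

n = (z*σ/E)² = (1.645×29.3/1.82)² = 701.3 → n = 702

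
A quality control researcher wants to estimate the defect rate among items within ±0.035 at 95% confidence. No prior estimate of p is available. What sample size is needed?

Conservative approach: use p = 0.5 (maximizes p(1-p) = 0.25). n = z²(0.25)/E² = 1.96²×0.25/0.035² = 784.0 → n = 784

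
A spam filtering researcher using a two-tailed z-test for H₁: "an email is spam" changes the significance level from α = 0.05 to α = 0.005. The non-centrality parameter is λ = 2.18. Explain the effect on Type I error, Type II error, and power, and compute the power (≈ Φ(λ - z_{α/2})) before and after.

Decreasing α from 0.05 to 0.005:
• Type I error rate decreases (α is the Type I rate by definition).
• Critical value moves from z_{α/2} = 1.96 to 2.807, so power = Φ(λ - z_{α/2}) goes from Φ(2.18 - 1.96) = 0.587 to Φ(2.18 - 2.807) = 0.265.
• Type II error rate β = 1 - power therefore increases (0.413 → 0.735).
Appropriate when false positives are costly — here, a legitimate email is sent to the spam folder and the user misses it.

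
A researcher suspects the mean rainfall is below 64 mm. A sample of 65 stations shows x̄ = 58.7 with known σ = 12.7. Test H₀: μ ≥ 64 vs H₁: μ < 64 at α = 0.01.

z = -3.365. Critical value: -2.33. Reject H₀.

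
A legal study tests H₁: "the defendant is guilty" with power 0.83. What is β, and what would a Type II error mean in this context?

β = 1 - power = 1 - 0.83 = 0.17. A Type II error is failing to reject H₀ when H₀ is false (false negative) — here, failing to conclude that the defendant is guilty when in fact it is true. Consequence: acquitting a guilty person.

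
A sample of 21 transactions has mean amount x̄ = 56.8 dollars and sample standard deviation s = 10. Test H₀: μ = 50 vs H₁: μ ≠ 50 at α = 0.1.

t = (x̄ - μ₀)/(s/√n) = (56.8 - 50)/(10/√21) = 3.116. df = 20, critical t = ±1.725. Reject H₀.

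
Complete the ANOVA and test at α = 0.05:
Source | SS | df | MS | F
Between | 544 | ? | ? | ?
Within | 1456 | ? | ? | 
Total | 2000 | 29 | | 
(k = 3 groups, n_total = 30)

df_between = 2, df_within = 27. MS_between = 272.0, MS_within = 53.93. F = 5.044, F_crit ≈ 3.354. Reject H₀.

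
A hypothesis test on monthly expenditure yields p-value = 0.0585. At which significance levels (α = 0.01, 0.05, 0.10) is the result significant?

p = 0.0585. Significant at: α = 0.1.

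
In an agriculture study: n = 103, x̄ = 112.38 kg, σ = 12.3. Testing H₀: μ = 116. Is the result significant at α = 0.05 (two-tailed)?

z = (112.38 - 116)/(12.3/√103) = -2.987. Since |z| > 1.96, significant at α = 0.05.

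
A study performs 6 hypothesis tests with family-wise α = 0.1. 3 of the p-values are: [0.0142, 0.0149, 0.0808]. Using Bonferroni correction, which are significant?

Bonferroni α = 0.1/6 = 0.01667. Significant p-values: [0.0142, 0.0149]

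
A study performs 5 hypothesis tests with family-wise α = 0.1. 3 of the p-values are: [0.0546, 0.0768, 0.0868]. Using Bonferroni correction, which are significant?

Bonferroni α = 0.1/5 = 0.02. None of the given p-values are significant.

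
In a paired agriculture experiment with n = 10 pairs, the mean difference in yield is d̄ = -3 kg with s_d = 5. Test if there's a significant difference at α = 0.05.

t = d̄/(s_d/√n) = -3/(5/√10) = -1.897. df = 9, critical t = ±2.262. Fail to reject H₀.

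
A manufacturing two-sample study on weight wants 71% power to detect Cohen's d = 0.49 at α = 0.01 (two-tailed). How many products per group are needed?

z_{α/2} = 2.576, z_β = Φ⁻¹(0.71) = 0.553. For small effect (d = 0.49): n per group = 2(z_{α/2} + z_β)²/d² = 2(2.576 + 0.553)²/0.49² = 81.6 → 82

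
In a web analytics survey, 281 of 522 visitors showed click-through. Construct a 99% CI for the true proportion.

p̂ = 0.538. CI = p̂ ± z*√(p̂(1-p̂)/n) = (0.482, 0.595)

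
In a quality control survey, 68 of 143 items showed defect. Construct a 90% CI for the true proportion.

p̂ = 0.476. CI = p̂ ± z*√(p̂(1-p̂)/n) = (0.407, 0.544)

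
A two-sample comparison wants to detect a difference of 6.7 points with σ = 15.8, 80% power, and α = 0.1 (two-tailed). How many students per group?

n per group = 2(z_α/2 + z_β)²σ²/d² = 2×(1.645 + 0.84)²×15.8²/6.7² = 68.7 → n = 69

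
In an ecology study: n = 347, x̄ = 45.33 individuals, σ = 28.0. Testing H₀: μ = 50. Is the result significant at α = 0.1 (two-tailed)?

z = (45.33 - 50)/(28.0/√347) = -3.107. Since |z| > 1.645, significant at α = 0.1.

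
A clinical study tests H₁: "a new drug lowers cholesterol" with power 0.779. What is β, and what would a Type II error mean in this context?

β = 1 - power = 1 - 0.779 = 0.221. A Type II error is failing to reject H₀ when H₀ is false (false negative) — here, failing to conclude that a new drug lowers cholesterol when in fact it is true. Consequence: shelving an effective drug — patients miss out on a treatment that would have helped.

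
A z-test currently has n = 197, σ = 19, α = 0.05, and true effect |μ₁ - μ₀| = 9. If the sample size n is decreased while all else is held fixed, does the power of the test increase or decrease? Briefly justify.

Power decreases: a smaller n inflates the standard error σ/√n, pulling the sampling distribution under H₁ back toward the critical value.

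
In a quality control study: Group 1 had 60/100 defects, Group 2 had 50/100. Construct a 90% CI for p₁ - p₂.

p̂₁ = 0.6, p̂₂ = 0.5. Difference = 0.1. CI = (-0.015, 0.215)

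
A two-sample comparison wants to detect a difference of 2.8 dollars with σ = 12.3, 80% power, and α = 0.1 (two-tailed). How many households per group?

n per group = 2(z_α/2 + z_β)²σ²/d² = 2×(1.645 + 0.84)²×12.3²/2.8² = 238.3 → n = 239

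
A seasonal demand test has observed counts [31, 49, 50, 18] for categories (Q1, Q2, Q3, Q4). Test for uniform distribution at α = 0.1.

Expected = 37 each. χ² = Σ(O-E)²/E = 19.189. df = 3, critical value = 6.251. Reject H₀.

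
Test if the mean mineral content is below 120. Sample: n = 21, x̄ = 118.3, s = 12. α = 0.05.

t = (118.3 - 120)/(12/√21) = -0.649, df = 20. Critical t = -1.725. Fail to reject H₀.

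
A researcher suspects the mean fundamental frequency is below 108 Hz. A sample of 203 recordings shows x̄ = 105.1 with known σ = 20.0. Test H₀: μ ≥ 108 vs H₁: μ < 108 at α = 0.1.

z = -2.066. Critical value: -1.28. Reject H₀.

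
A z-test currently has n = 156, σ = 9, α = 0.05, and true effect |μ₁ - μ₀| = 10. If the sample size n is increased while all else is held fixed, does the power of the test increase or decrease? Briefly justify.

Power increases: a larger n shrinks the standard error σ/√n, moving the sampling distribution under H₁ further from the critical value.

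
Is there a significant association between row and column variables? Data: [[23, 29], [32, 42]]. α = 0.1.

χ² = 0.012. df = 1, critical = 2.706. Fail to reject H₀. No evidence of dependence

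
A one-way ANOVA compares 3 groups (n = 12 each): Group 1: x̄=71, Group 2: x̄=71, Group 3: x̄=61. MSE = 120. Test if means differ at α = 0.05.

Grand mean = 67.67. SS_between = 800.0, MS_between = 400.0. F = 3.333, F_crit ≈ 3.285. Reject H₀.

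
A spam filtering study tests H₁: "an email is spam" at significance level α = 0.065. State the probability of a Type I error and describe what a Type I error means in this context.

P(Type I error) = α = 0.065. A Type I error is rejecting H₀ when H₀ is actually true (false positive) — here, concluding that an email is spam when in fact this is not the case. Consequence: a legitimate email is sent to the spam folder and the user misses it.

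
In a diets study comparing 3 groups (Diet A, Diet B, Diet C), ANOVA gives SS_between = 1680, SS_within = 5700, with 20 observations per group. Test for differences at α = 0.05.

df_between = 2, df_within = 57. F = MS_between/MS_within = 840.0/100.0 = 8.4. F_crit ≈ 3.159. Reject H₀. At least one mean differs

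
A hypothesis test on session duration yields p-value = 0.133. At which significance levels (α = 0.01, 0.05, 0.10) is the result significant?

p = 0.133. Not significant at any of the given levels.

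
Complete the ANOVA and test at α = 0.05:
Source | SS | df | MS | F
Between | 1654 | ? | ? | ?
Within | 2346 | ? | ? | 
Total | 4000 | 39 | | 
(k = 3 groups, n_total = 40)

df_between = 2, df_within = 37. MS_between = 827.0, MS_within = 63.41. F = 13.043, F_crit ≈ 3.252. Reject H₀.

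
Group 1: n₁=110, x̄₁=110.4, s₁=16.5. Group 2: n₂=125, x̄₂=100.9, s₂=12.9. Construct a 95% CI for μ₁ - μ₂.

Difference = 9.5. SE = √(16.5²/110 + 12.9²/125) = 1.951. CI = (5.68, 13.32)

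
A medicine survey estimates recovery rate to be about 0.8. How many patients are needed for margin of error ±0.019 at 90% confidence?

n = z²p(1-p)/E² = 1.645²×0.8×0.2/0.019² = 1199.3 → n = 1200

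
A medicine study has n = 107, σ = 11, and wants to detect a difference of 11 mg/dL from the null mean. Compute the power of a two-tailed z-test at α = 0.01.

SE = σ/√n = 11/√107 = 1.063. Non-centrality λ = d/SE = 11/1.063 = 10.344. Power ≈ Φ(λ - z_{α/2}) = Φ(10.344 - 2.576) = Φ(7.768) = 1.0.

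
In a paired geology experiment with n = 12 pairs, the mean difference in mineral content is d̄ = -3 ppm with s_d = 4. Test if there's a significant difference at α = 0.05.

t = d̄/(s_d/√n) = -3/(4/√12) = -2.598. df = 11, critical t = ±2.201. Reject H₀.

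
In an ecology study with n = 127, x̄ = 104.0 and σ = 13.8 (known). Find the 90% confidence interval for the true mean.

CI = x̄ ± z*(σ/√n) = 104.0 ± 1.645(13.8/√127) = 104.0 ± 2.01 = (101.99, 106.01)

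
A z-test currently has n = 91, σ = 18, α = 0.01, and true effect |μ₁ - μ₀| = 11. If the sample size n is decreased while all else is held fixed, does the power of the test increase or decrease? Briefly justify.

Power decreases: a smaller n inflates the standard error σ/√n, pulling the sampling distribution under H₁ back toward the critical value.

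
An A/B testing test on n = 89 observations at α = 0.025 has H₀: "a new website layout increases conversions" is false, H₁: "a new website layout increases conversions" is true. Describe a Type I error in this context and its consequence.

Type I error: rejecting H₀ when it is true — concluding that a new website layout increases conversions when in fact it is not. Consequence: rolling out a layout that doesn't actually help — wasted engineering effort.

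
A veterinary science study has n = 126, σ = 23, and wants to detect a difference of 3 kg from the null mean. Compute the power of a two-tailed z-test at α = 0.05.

SE = σ/√n = 23/√126 = 2.049. Non-centrality λ = d/SE = 3/2.049 = 1.464. Power ≈ Φ(λ - z_{α/2}) = Φ(1.464 - 1.96) = Φ(-0.496) = 0.31.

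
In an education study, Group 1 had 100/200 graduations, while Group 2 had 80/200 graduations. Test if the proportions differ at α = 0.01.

p̂₁ = 0.5, p̂₂ = 0.4, pooled p̂ = 0.45. z = 2.01. Critical: ±2.576. Fail to reject H₀.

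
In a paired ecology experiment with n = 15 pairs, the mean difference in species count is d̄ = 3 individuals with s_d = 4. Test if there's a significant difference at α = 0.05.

t = d̄/(s_d/√n) = 3/(4/√15) = 2.905. df = 14, critical t = ±2.145. Reject H₀.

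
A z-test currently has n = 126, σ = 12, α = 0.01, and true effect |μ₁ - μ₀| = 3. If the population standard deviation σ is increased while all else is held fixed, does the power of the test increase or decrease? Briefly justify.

Power decreases: a larger σ inflates the standard error σ/√n, pulling the sampling distribution under H₁ back toward the critical value.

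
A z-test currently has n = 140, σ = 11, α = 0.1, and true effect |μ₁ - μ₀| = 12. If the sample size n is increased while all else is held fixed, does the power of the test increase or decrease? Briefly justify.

Power increases: a larger n shrinks the standard error σ/√n, moving the sampling distribution under H₁ further from the critical value.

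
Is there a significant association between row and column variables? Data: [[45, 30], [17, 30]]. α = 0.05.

χ² = 6.565. df = 1, critical = 3.841. Reject H₀. Variables are dependent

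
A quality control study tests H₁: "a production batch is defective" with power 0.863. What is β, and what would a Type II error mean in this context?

β = 1 - power = 1 - 0.863 = 0.137. A Type II error is failing to reject H₀ when H₀ is false (false negative) — here, failing to conclude that a production batch is defective when in fact it is true. Consequence: shipping a defective batch — faulty products reach customers.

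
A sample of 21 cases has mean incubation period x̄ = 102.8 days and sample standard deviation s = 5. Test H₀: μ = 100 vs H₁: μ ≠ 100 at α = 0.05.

t = (x̄ - μ₀)/(s/√n) = (102.8 - 100)/(5/√21) = 2.566. df = 20, critical t = ±2.086. Reject H₀.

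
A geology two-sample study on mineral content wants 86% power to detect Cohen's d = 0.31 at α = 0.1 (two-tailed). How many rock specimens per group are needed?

z_{α/2} = 1.645, z_β = Φ⁻¹(0.86) = 1.08. For small effect (d = 0.31): n per group = 2(z_{α/2} + z_β)²/d² = 2(1.645 + 1.08)²/0.31² = 154.5 → 155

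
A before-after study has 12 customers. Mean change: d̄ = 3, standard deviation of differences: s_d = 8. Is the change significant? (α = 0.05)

t = d̄/(s_d/√n) = 3/(8/√12) = 1.299. df = 11, critical t = ±2.201. Fail to reject H₀.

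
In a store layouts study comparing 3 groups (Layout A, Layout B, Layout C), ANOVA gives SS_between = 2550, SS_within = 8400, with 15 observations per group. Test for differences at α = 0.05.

df_between = 2, df_within = 42. F = MS_between/MS_within = 1275.0/200.0 = 6.375. F_crit ≈ 3.22. Reject H₀. At least one mean differs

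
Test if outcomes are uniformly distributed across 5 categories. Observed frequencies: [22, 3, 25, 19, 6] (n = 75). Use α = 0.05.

Expected = 15 each. χ² = Σ(O-E)²/E = 26.0. df = 4, critical value = 9.488. Reject H₀.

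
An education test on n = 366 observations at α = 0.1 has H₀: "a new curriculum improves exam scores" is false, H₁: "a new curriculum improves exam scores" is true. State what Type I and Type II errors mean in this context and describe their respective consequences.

Type I (false positive): concluding that a new curriculum improves exam scores when it is not — adopting a curriculum that gives no real benefit — disruption for nothing. Type II (false negative): failing to conclude that a new curriculum improves exam scores when it is — keeping the old curriculum when the new one would have helped students. Which is costlier depends on domain priorities and is a judgement call rather than a statistical fact.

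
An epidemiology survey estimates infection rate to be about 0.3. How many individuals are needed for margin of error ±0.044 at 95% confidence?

n = z²p(1-p)/E² = 1.96²×0.3×0.7/0.044² = 416.7 → n = 417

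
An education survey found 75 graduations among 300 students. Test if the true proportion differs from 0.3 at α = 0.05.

p̂ = 0.25, p₀ = 0.3. z = (p̂ - p₀)/√(p₀(1-p₀)/n) = -1.89. Critical: ±1.96. Fail to reject H₀.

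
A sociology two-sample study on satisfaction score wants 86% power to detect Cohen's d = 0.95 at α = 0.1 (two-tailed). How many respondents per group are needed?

z_{α/2} = 1.645, z_β = Φ⁻¹(0.86) = 1.08. For large effect (d = 0.95): n per group = 2(z_{α/2} + z_β)²/d² = 2(1.645 + 1.08)²/0.95² = 16.5 → 17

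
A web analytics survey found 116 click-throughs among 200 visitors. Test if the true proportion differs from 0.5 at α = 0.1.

p̂ = 0.58, p₀ = 0.5. z = (p̂ - p₀)/√(p₀(1-p₀)/n) = 2.263. Critical: ±1.645. Reject H₀.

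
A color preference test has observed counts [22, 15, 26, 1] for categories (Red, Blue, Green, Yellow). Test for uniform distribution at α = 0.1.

Expected = 16 each. χ² = Σ(O-E)²/E = 22.625. df = 3, critical value = 6.251. Reject H₀.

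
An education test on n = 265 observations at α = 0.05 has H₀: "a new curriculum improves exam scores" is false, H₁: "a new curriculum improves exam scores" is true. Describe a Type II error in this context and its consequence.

Type II error: failing to reject H₀ when it is false — concluding that a new curriculum improves exam scores is not supported when in fact it is. Consequence: keeping the old curriculum when the new one would have helped students.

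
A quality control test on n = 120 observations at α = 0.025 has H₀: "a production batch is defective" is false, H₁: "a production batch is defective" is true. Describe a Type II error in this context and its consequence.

Type II error: failing to reject H₀ when it is false — concluding that a production batch is defective is not supported when in fact it is. Consequence: shipping a defective batch — faulty products reach customers.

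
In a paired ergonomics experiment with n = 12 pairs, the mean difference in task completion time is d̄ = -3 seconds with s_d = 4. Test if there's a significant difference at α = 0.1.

t = d̄/(s_d/√n) = -3/(4/√12) = -2.598. df = 11, critical t = ±1.796. Reject H₀.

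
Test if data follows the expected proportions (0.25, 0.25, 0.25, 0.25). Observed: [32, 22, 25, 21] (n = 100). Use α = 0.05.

Expected: [25.0, 25.0, 25.0, 25.0]. χ² = 2.96. df = 3, critical = 7.815. Fail to reject H₀.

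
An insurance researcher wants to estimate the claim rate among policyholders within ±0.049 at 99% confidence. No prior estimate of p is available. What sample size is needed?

Conservative approach: use p = 0.5 (maximizes p(1-p) = 0.25). n = z²(0.25)/E² = 2.576²×0.25/0.049² = 690.9 → n = 691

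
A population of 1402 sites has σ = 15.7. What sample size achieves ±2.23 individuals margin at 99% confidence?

Without FPC: n₀ = (2.576×15.7/2.23)² = 328.913. With FPC: n = n₀N/(n₀+N-1) = 266.6 → n = 267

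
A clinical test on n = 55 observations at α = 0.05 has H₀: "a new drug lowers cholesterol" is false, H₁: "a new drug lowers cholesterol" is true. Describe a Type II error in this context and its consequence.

Type II error: failing to reject H₀ when it is false — concluding that a new drug lowers cholesterol is not supported when in fact it is. Consequence: shelving an effective drug — patients miss out on a treatment that would have helped.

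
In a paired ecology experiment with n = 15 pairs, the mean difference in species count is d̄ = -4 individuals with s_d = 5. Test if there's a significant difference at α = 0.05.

t = d̄/(s_d/√n) = -4/(5/√15) = -3.098. df = 14, critical t = ±2.145. Reject H₀.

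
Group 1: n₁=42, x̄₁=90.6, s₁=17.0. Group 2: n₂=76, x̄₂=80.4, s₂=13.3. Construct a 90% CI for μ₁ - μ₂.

Difference = 10.2. SE = √(17.0²/42 + 13.3²/76) = 3.035. CI = (5.21, 15.19)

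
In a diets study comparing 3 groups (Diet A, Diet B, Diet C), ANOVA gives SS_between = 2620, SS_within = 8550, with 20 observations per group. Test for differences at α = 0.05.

df_between = 2, df_within = 57. F = MS_between/MS_within = 1310.0/150.0 = 8.733. F_crit ≈ 3.159. Reject H₀. At least one mean differs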